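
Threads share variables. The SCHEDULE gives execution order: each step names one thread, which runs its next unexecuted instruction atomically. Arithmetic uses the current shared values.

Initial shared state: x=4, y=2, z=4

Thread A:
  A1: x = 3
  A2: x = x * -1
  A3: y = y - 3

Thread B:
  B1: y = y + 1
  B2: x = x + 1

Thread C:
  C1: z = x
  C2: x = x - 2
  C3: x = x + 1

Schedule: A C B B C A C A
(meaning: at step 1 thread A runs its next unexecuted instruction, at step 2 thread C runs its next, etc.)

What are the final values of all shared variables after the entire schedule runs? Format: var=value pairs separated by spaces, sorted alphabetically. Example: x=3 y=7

Step 1: thread A executes A1 (x = 3). Shared: x=3 y=2 z=4. PCs: A@1 B@0 C@0
Step 2: thread C executes C1 (z = x). Shared: x=3 y=2 z=3. PCs: A@1 B@0 C@1
Step 3: thread B executes B1 (y = y + 1). Shared: x=3 y=3 z=3. PCs: A@1 B@1 C@1
Step 4: thread B executes B2 (x = x + 1). Shared: x=4 y=3 z=3. PCs: A@1 B@2 C@1
Step 5: thread C executes C2 (x = x - 2). Shared: x=2 y=3 z=3. PCs: A@1 B@2 C@2
Step 6: thread A executes A2 (x = x * -1). Shared: x=-2 y=3 z=3. PCs: A@2 B@2 C@2
Step 7: thread C executes C3 (x = x + 1). Shared: x=-1 y=3 z=3. PCs: A@2 B@2 C@3
Step 8: thread A executes A3 (y = y - 3). Shared: x=-1 y=0 z=3. PCs: A@3 B@2 C@3

Answer: x=-1 y=0 z=3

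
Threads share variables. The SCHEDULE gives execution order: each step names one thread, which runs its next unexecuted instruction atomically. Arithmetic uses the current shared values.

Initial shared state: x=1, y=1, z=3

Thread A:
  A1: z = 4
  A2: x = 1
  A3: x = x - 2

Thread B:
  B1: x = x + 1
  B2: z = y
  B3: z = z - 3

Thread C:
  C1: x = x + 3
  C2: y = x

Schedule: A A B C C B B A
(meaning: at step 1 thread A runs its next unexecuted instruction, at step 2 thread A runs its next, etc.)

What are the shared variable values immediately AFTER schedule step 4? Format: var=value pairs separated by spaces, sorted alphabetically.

Step 1: thread A executes A1 (z = 4). Shared: x=1 y=1 z=4. PCs: A@1 B@0 C@0
Step 2: thread A executes A2 (x = 1). Shared: x=1 y=1 z=4. PCs: A@2 B@0 C@0
Step 3: thread B executes B1 (x = x + 1). Shared: x=2 y=1 z=4. PCs: A@2 B@1 C@0
Step 4: thread C executes C1 (x = x + 3). Shared: x=5 y=1 z=4. PCs: A@2 B@1 C@1

Answer: x=5 y=1 z=4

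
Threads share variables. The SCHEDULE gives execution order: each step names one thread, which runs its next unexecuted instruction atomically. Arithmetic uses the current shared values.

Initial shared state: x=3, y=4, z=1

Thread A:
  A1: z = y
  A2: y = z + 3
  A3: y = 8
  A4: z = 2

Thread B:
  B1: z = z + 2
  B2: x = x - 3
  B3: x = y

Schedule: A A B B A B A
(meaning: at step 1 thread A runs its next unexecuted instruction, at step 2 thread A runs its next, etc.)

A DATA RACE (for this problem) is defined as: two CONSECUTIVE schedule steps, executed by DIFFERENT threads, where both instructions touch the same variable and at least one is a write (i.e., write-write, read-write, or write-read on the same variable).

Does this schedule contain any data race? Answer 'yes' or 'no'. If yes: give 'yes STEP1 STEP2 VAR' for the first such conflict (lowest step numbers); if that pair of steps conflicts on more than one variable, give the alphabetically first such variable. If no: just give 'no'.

Answer: yes 2 3 z

Derivation:
Steps 1,2: same thread (A). No race.
Steps 2,3: A(y = z + 3) vs B(z = z + 2). RACE on z (R-W).
Steps 3,4: same thread (B). No race.
Steps 4,5: B(r=x,w=x) vs A(r=-,w=y). No conflict.
Steps 5,6: A(y = 8) vs B(x = y). RACE on y (W-R).
Steps 6,7: B(r=y,w=x) vs A(r=-,w=z). No conflict.
First conflict at steps 2,3.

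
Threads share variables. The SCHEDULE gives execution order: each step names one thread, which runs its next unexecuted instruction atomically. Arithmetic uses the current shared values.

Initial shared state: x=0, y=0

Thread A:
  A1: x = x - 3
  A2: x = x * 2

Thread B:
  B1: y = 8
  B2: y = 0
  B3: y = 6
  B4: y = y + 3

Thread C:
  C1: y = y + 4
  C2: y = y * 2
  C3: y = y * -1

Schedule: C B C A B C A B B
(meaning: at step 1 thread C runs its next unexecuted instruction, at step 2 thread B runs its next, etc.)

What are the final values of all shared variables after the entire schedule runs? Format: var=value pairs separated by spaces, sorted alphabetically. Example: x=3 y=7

Answer: x=-6 y=9

Derivation:
Step 1: thread C executes C1 (y = y + 4). Shared: x=0 y=4. PCs: A@0 B@0 C@1
Step 2: thread B executes B1 (y = 8). Shared: x=0 y=8. PCs: A@0 B@1 C@1
Step 3: thread C executes C2 (y = y * 2). Shared: x=0 y=16. PCs: A@0 B@1 C@2
Step 4: thread A executes A1 (x = x - 3). Shared: x=-3 y=16. PCs: A@1 B@1 C@2
Step 5: thread B executes B2 (y = 0). Shared: x=-3 y=0. PCs: A@1 B@2 C@2
Step 6: thread C executes C3 (y = y * -1). Shared: x=-3 y=0. PCs: A@1 B@2 C@3
Step 7: thread A executes A2 (x = x * 2). Shared: x=-6 y=0. PCs: A@2 B@2 C@3
Step 8: thread B executes B3 (y = 6). Shared: x=-6 y=6. PCs: A@2 B@3 C@3
Step 9: thread B executes B4 (y = y + 3). Shared: x=-6 y=9. PCs: A@2 B@4 C@3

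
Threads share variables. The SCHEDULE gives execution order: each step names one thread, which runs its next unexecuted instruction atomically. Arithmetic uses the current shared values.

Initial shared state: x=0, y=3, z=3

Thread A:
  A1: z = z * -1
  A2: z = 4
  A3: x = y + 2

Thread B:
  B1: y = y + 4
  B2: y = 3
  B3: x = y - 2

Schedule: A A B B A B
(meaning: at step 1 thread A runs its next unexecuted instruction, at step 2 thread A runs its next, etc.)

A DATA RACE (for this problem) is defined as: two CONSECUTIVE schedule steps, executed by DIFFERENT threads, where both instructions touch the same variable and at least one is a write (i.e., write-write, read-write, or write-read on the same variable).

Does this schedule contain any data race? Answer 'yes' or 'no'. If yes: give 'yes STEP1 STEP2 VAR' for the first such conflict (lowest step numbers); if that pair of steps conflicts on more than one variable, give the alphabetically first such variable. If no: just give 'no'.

Answer: yes 4 5 y

Derivation:
Steps 1,2: same thread (A). No race.
Steps 2,3: A(r=-,w=z) vs B(r=y,w=y). No conflict.
Steps 3,4: same thread (B). No race.
Steps 4,5: B(y = 3) vs A(x = y + 2). RACE on y (W-R).
Steps 5,6: A(x = y + 2) vs B(x = y - 2). RACE on x (W-W).
First conflict at steps 4,5.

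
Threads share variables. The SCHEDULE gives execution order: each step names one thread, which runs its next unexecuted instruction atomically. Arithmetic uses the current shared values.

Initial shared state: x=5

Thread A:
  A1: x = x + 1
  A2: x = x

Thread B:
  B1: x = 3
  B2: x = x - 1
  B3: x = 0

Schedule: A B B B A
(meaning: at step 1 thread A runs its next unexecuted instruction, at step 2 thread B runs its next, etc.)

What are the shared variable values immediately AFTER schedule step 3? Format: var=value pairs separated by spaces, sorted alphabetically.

Step 1: thread A executes A1 (x = x + 1). Shared: x=6. PCs: A@1 B@0
Step 2: thread B executes B1 (x = 3). Shared: x=3. PCs: A@1 B@1
Step 3: thread B executes B2 (x = x - 1). Shared: x=2. PCs: A@1 B@2

Answer: x=2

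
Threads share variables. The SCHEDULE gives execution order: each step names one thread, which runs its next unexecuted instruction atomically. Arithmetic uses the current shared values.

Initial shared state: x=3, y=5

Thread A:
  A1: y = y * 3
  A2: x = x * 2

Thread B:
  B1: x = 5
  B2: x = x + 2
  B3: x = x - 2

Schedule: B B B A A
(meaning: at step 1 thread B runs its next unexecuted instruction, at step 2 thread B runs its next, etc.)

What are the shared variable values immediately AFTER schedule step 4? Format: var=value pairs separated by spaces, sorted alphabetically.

Step 1: thread B executes B1 (x = 5). Shared: x=5 y=5. PCs: A@0 B@1
Step 2: thread B executes B2 (x = x + 2). Shared: x=7 y=5. PCs: A@0 B@2
Step 3: thread B executes B3 (x = x - 2). Shared: x=5 y=5. PCs: A@0 B@3
Step 4: thread A executes A1 (y = y * 3). Shared: x=5 y=15. PCs: A@1 B@3

Answer: x=5 y=15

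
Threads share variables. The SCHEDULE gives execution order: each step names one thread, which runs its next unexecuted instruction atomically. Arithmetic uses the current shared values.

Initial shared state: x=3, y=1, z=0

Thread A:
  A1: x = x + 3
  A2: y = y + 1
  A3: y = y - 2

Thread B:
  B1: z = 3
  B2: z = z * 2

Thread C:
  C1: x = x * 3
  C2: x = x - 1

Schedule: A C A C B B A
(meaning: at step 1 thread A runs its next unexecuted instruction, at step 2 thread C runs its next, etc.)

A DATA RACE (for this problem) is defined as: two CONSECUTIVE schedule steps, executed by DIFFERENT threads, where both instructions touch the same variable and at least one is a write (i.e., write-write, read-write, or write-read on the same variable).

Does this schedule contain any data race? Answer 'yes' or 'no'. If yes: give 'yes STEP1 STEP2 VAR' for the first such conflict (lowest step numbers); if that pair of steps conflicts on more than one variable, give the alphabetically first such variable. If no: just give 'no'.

Steps 1,2: A(x = x + 3) vs C(x = x * 3). RACE on x (W-W).
Steps 2,3: C(r=x,w=x) vs A(r=y,w=y). No conflict.
Steps 3,4: A(r=y,w=y) vs C(r=x,w=x). No conflict.
Steps 4,5: C(r=x,w=x) vs B(r=-,w=z). No conflict.
Steps 5,6: same thread (B). No race.
Steps 6,7: B(r=z,w=z) vs A(r=y,w=y). No conflict.
First conflict at steps 1,2.

Answer: yes 1 2 x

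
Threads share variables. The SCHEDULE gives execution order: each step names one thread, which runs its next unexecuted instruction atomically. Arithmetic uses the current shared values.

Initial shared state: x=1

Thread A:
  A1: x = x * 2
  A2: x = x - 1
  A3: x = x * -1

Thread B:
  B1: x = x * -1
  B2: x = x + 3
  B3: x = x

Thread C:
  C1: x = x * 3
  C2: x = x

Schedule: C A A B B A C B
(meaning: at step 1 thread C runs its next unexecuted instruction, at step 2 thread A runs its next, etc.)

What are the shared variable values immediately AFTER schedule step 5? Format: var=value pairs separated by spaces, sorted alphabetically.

Step 1: thread C executes C1 (x = x * 3). Shared: x=3. PCs: A@0 B@0 C@1
Step 2: thread A executes A1 (x = x * 2). Shared: x=6. PCs: A@1 B@0 C@1
Step 3: thread A executes A2 (x = x - 1). Shared: x=5. PCs: A@2 B@0 C@1
Step 4: thread B executes B1 (x = x * -1). Shared: x=-5. PCs: A@2 B@1 C@1
Step 5: thread B executes B2 (x = x + 3). Shared: x=-2. PCs: A@2 B@2 C@1

Answer: x=-2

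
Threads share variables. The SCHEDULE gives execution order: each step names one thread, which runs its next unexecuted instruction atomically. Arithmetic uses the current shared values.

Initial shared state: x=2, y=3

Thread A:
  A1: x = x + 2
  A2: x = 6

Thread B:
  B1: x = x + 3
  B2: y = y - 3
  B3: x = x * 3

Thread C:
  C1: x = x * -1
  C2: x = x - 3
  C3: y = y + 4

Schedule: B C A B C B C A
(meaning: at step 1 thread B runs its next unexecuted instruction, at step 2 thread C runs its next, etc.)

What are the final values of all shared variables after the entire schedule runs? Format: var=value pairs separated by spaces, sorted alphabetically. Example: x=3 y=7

Answer: x=6 y=4

Derivation:
Step 1: thread B executes B1 (x = x + 3). Shared: x=5 y=3. PCs: A@0 B@1 C@0
Step 2: thread C executes C1 (x = x * -1). Shared: x=-5 y=3. PCs: A@0 B@1 C@1
Step 3: thread A executes A1 (x = x + 2). Shared: x=-3 y=3. PCs: A@1 B@1 C@1
Step 4: thread B executes B2 (y = y - 3). Shared: x=-3 y=0. PCs: A@1 B@2 C@1
Step 5: thread C executes C2 (x = x - 3). Shared: x=-6 y=0. PCs: A@1 B@2 C@2
Step 6: thread B executes B3 (x = x * 3). Shared: x=-18 y=0. PCs: A@1 B@3 C@2
Step 7: thread C executes C3 (y = y + 4). Shared: x=-18 y=4. PCs: A@1 B@3 C@3
Step 8: thread A executes A2 (x = 6). Shared: x=6 y=4. PCs: A@2 B@3 C@3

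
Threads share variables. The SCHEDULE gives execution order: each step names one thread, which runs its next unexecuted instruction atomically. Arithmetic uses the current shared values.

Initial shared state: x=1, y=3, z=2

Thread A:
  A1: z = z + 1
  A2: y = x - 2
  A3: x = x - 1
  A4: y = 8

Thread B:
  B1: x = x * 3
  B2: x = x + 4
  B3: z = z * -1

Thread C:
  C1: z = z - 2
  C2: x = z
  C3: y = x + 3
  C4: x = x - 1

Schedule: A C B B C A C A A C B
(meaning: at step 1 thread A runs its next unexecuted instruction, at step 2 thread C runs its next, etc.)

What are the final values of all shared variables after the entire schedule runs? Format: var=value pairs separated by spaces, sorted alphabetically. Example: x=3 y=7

Answer: x=-1 y=8 z=-1

Derivation:
Step 1: thread A executes A1 (z = z + 1). Shared: x=1 y=3 z=3. PCs: A@1 B@0 C@0
Step 2: thread C executes C1 (z = z - 2). Shared: x=1 y=3 z=1. PCs: A@1 B@0 C@1
Step 3: thread B executes B1 (x = x * 3). Shared: x=3 y=3 z=1. PCs: A@1 B@1 C@1
Step 4: thread B executes B2 (x = x + 4). Shared: x=7 y=3 z=1. PCs: A@1 B@2 C@1
Step 5: thread C executes C2 (x = z). Shared: x=1 y=3 z=1. PCs: A@1 B@2 C@2
Step 6: thread A executes A2 (y = x - 2). Shared: x=1 y=-1 z=1. PCs: A@2 B@2 C@2
Step 7: thread C executes C3 (y = x + 3). Shared: x=1 y=4 z=1. PCs: A@2 B@2 C@3
Step 8: thread A executes A3 (x = x - 1). Shared: x=0 y=4 z=1. PCs: A@3 B@2 C@3
Step 9: thread A executes A4 (y = 8). Shared: x=0 y=8 z=1. PCs: A@4 B@2 C@3
Step 10: thread C executes C4 (x = x - 1). Shared: x=-1 y=8 z=1. PCs: A@4 B@2 C@4
Step 11: thread B executes B3 (z = z * -1). Shared: x=-1 y=8 z=-1. PCs: A@4 B@3 C@4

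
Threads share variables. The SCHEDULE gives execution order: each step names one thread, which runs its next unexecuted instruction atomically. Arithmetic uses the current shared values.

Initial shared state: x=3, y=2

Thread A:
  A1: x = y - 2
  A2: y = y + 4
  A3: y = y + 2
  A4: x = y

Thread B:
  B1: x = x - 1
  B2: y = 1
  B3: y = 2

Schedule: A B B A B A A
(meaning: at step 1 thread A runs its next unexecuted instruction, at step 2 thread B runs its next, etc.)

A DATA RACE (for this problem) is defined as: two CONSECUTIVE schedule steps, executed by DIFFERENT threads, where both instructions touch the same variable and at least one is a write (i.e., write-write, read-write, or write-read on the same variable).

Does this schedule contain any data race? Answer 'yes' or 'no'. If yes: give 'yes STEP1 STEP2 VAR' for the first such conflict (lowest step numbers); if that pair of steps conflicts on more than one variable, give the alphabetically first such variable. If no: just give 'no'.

Answer: yes 1 2 x

Derivation:
Steps 1,2: A(x = y - 2) vs B(x = x - 1). RACE on x (W-W).
Steps 2,3: same thread (B). No race.
Steps 3,4: B(y = 1) vs A(y = y + 4). RACE on y (W-W).
Steps 4,5: A(y = y + 4) vs B(y = 2). RACE on y (W-W).
Steps 5,6: B(y = 2) vs A(y = y + 2). RACE on y (W-W).
Steps 6,7: same thread (A). No race.
First conflict at steps 1,2.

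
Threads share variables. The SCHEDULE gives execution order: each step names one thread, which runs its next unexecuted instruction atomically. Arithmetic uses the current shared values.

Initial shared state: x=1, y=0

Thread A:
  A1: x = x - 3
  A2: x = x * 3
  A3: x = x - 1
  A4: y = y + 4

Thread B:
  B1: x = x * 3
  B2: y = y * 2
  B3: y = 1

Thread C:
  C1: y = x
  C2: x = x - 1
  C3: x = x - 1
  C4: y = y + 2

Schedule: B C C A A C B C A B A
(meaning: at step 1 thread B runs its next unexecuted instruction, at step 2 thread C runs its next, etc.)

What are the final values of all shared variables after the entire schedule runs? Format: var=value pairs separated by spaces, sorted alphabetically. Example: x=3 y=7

Answer: x=-5 y=5

Derivation:
Step 1: thread B executes B1 (x = x * 3). Shared: x=3 y=0. PCs: A@0 B@1 C@0
Step 2: thread C executes C1 (y = x). Shared: x=3 y=3. PCs: A@0 B@1 C@1
Step 3: thread C executes C2 (x = x - 1). Shared: x=2 y=3. PCs: A@0 B@1 C@2
Step 4: thread A executes A1 (x = x - 3). Shared: x=-1 y=3. PCs: A@1 B@1 C@2
Step 5: thread A executes A2 (x = x * 3). Shared: x=-3 y=3. PCs: A@2 B@1 C@2
Step 6: thread C executes C3 (x = x - 1). Shared: x=-4 y=3. PCs: A@2 B@1 C@3
Step 7: thread B executes B2 (y = y * 2). Shared: x=-4 y=6. PCs: A@2 B@2 C@3
Step 8: thread C executes C4 (y = y + 2). Shared: x=-4 y=8. PCs: A@2 B@2 C@4
Step 9: thread A executes A3 (x = x - 1). Shared: x=-5 y=8. PCs: A@3 B@2 C@4
Step 10: thread B executes B3 (y = 1). Shared: x=-5 y=1. PCs: A@3 B@3 C@4
Step 11: thread A executes A4 (y = y + 4). Shared: x=-5 y=5. PCs: A@4 B@3 C@4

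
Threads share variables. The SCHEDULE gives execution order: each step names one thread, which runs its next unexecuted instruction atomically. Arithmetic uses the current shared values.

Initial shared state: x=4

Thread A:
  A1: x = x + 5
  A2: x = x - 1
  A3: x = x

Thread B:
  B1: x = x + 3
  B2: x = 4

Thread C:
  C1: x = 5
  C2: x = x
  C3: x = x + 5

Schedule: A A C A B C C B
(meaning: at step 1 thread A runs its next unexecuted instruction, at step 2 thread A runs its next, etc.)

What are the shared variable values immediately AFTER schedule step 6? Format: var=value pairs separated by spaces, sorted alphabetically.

Answer: x=8

Derivation:
Step 1: thread A executes A1 (x = x + 5). Shared: x=9. PCs: A@1 B@0 C@0
Step 2: thread A executes A2 (x = x - 1). Shared: x=8. PCs: A@2 B@0 C@0
Step 3: thread C executes C1 (x = 5). Shared: x=5. PCs: A@2 B@0 C@1
Step 4: thread A executes A3 (x = x). Shared: x=5. PCs: A@3 B@0 C@1
Step 5: thread B executes B1 (x = x + 3). Shared: x=8. PCs: A@3 B@1 C@1
Step 6: thread C executes C2 (x = x). Shared: x=8. PCs: A@3 B@1 C@2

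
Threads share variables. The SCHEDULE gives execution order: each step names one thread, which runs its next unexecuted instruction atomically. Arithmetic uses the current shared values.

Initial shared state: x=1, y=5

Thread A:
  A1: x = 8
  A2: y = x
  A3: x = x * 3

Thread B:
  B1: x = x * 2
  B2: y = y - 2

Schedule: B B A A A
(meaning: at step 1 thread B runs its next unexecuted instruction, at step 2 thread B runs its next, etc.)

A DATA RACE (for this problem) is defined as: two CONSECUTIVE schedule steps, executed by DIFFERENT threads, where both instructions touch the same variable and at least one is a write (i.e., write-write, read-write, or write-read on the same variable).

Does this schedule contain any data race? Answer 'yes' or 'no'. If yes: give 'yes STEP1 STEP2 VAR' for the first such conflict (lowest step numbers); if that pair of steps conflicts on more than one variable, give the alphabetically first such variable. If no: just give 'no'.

Steps 1,2: same thread (B). No race.
Steps 2,3: B(r=y,w=y) vs A(r=-,w=x). No conflict.
Steps 3,4: same thread (A). No race.
Steps 4,5: same thread (A). No race.

Answer: no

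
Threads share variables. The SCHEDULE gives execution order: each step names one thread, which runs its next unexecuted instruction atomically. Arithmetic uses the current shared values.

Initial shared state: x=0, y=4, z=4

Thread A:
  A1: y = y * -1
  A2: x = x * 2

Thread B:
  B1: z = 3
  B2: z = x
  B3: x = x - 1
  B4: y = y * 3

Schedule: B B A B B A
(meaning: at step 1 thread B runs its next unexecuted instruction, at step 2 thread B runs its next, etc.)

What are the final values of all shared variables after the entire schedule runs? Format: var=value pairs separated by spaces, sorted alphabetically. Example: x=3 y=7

Answer: x=-2 y=-12 z=0

Derivation:
Step 1: thread B executes B1 (z = 3). Shared: x=0 y=4 z=3. PCs: A@0 B@1
Step 2: thread B executes B2 (z = x). Shared: x=0 y=4 z=0. PCs: A@0 B@2
Step 3: thread A executes A1 (y = y * -1). Shared: x=0 y=-4 z=0. PCs: A@1 B@2
Step 4: thread B executes B3 (x = x - 1). Shared: x=-1 y=-4 z=0. PCs: A@1 B@3
Step 5: thread B executes B4 (y = y * 3). Shared: x=-1 y=-12 z=0. PCs: A@1 B@4
Step 6: thread A executes A2 (x = x * 2). Shared: x=-2 y=-12 z=0. PCs: A@2 B@4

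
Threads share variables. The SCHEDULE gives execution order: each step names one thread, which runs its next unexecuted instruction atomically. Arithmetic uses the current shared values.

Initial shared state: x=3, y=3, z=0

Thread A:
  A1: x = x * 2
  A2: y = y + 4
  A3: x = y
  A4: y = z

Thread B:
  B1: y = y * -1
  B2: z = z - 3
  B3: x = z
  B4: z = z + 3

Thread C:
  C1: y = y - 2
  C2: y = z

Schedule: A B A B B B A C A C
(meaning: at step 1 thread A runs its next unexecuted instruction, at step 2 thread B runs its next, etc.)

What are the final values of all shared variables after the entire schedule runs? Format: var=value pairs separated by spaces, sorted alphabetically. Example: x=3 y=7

Step 1: thread A executes A1 (x = x * 2). Shared: x=6 y=3 z=0. PCs: A@1 B@0 C@0
Step 2: thread B executes B1 (y = y * -1). Shared: x=6 y=-3 z=0. PCs: A@1 B@1 C@0
Step 3: thread A executes A2 (y = y + 4). Shared: x=6 y=1 z=0. PCs: A@2 B@1 C@0
Step 4: thread B executes B2 (z = z - 3). Shared: x=6 y=1 z=-3. PCs: A@2 B@2 C@0
Step 5: thread B executes B3 (x = z). Shared: x=-3 y=1 z=-3. PCs: A@2 B@3 C@0
Step 6: thread B executes B4 (z = z + 3). Shared: x=-3 y=1 z=0. PCs: A@2 B@4 C@0
Step 7: thread A executes A3 (x = y). Shared: x=1 y=1 z=0. PCs: A@3 B@4 C@0
Step 8: thread C executes C1 (y = y - 2). Shared: x=1 y=-1 z=0. PCs: A@3 B@4 C@1
Step 9: thread A executes A4 (y = z). Shared: x=1 y=0 z=0. PCs: A@4 B@4 C@1
Step 10: thread C executes C2 (y = z). Shared: x=1 y=0 z=0. PCs: A@4 B@4 C@2

Answer: x=1 y=0 z=0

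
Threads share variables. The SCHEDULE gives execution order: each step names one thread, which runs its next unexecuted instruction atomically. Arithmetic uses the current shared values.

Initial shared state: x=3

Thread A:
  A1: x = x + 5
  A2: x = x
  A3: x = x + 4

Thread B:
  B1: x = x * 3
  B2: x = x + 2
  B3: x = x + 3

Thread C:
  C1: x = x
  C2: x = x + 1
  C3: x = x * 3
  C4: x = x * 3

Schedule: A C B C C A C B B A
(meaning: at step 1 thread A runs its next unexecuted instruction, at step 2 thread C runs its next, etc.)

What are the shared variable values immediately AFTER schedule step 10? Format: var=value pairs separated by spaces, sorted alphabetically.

Step 1: thread A executes A1 (x = x + 5). Shared: x=8. PCs: A@1 B@0 C@0
Step 2: thread C executes C1 (x = x). Shared: x=8. PCs: A@1 B@0 C@1
Step 3: thread B executes B1 (x = x * 3). Shared: x=24. PCs: A@1 B@1 C@1
Step 4: thread C executes C2 (x = x + 1). Shared: x=25. PCs: A@1 B@1 C@2
Step 5: thread C executes C3 (x = x * 3). Shared: x=75. PCs: A@1 B@1 C@3
Step 6: thread A executes A2 (x = x). Shared: x=75. PCs: A@2 B@1 C@3
Step 7: thread C executes C4 (x = x * 3). Shared: x=225. PCs: A@2 B@1 C@4
Step 8: thread B executes B2 (x = x + 2). Shared: x=227. PCs: A@2 B@2 C@4
Step 9: thread B executes B3 (x = x + 3). Shared: x=230. PCs: A@2 B@3 C@4
Step 10: thread A executes A3 (x = x + 4). Shared: x=234. PCs: A@3 B@3 C@4

Answer: x=234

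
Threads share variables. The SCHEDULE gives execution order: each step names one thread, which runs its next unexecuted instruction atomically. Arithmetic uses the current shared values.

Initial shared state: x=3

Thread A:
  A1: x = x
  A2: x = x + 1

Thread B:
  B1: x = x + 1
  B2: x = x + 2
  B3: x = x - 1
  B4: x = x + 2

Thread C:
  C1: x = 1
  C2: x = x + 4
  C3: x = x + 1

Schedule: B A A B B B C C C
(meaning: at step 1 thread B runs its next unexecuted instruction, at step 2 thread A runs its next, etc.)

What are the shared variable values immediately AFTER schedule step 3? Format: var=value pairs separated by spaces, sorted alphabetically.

Answer: x=5

Derivation:
Step 1: thread B executes B1 (x = x + 1). Shared: x=4. PCs: A@0 B@1 C@0
Step 2: thread A executes A1 (x = x). Shared: x=4. PCs: A@1 B@1 C@0
Step 3: thread A executes A2 (x = x + 1). Shared: x=5. PCs: A@2 B@1 C@0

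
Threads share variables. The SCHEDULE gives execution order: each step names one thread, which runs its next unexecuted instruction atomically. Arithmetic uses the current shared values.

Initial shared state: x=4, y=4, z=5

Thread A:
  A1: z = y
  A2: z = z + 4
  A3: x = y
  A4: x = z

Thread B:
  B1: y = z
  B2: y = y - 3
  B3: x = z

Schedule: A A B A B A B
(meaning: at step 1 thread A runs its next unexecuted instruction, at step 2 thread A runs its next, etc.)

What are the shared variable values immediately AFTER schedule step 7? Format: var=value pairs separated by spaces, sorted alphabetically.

Step 1: thread A executes A1 (z = y). Shared: x=4 y=4 z=4. PCs: A@1 B@0
Step 2: thread A executes A2 (z = z + 4). Shared: x=4 y=4 z=8. PCs: A@2 B@0
Step 3: thread B executes B1 (y = z). Shared: x=4 y=8 z=8. PCs: A@2 B@1
Step 4: thread A executes A3 (x = y). Shared: x=8 y=8 z=8. PCs: A@3 B@1
Step 5: thread B executes B2 (y = y - 3). Shared: x=8 y=5 z=8. PCs: A@3 B@2
Step 6: thread A executes A4 (x = z). Shared: x=8 y=5 z=8. PCs: A@4 B@2
Step 7: thread B executes B3 (x = z). Shared: x=8 y=5 z=8. PCs: A@4 B@3

Answer: x=8 y=5 z=8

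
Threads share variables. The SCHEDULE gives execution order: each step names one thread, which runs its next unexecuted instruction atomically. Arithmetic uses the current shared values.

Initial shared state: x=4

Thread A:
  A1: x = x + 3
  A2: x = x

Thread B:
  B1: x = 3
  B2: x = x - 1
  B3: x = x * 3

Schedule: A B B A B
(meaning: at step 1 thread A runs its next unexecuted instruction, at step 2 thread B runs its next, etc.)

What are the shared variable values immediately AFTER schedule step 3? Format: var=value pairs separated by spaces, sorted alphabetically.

Answer: x=2

Derivation:
Step 1: thread A executes A1 (x = x + 3). Shared: x=7. PCs: A@1 B@0
Step 2: thread B executes B1 (x = 3). Shared: x=3. PCs: A@1 B@1
Step 3: thread B executes B2 (x = x - 1). Shared: x=2. PCs: A@1 B@2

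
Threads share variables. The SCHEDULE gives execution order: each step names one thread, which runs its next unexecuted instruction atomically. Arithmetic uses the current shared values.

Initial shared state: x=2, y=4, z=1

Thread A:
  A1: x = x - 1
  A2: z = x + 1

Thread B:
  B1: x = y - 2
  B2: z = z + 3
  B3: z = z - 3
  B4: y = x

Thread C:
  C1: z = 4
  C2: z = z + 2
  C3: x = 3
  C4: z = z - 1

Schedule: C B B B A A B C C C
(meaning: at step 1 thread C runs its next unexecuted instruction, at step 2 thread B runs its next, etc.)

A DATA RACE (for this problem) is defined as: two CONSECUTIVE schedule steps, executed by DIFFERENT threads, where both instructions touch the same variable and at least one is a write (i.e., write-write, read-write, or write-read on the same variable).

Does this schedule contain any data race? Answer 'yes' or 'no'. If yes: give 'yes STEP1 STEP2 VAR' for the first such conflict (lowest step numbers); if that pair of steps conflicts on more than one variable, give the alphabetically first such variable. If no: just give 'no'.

Steps 1,2: C(r=-,w=z) vs B(r=y,w=x). No conflict.
Steps 2,3: same thread (B). No race.
Steps 3,4: same thread (B). No race.
Steps 4,5: B(r=z,w=z) vs A(r=x,w=x). No conflict.
Steps 5,6: same thread (A). No race.
Steps 6,7: A(r=x,w=z) vs B(r=x,w=y). No conflict.
Steps 7,8: B(r=x,w=y) vs C(r=z,w=z). No conflict.
Steps 8,9: same thread (C). No race.
Steps 9,10: same thread (C). No race.

Answer: no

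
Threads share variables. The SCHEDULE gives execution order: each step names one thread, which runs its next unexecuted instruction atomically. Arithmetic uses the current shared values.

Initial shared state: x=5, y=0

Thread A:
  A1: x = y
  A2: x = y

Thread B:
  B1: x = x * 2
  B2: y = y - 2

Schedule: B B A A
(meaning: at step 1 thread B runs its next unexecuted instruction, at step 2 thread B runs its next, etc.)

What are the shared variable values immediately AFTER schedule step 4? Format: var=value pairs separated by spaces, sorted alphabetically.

Step 1: thread B executes B1 (x = x * 2). Shared: x=10 y=0. PCs: A@0 B@1
Step 2: thread B executes B2 (y = y - 2). Shared: x=10 y=-2. PCs: A@0 B@2
Step 3: thread A executes A1 (x = y). Shared: x=-2 y=-2. PCs: A@1 B@2
Step 4: thread A executes A2 (x = y). Shared: x=-2 y=-2. PCs: A@2 B@2

Answer: x=-2 y=-2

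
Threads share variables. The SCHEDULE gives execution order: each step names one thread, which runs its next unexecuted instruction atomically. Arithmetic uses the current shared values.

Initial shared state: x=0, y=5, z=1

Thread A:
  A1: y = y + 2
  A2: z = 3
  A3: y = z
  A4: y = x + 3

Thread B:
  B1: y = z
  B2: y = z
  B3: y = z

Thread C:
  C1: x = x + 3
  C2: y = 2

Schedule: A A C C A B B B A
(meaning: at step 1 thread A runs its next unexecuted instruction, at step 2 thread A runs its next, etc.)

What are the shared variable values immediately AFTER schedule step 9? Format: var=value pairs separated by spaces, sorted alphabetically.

Answer: x=3 y=6 z=3

Derivation:
Step 1: thread A executes A1 (y = y + 2). Shared: x=0 y=7 z=1. PCs: A@1 B@0 C@0
Step 2: thread A executes A2 (z = 3). Shared: x=0 y=7 z=3. PCs: A@2 B@0 C@0
Step 3: thread C executes C1 (x = x + 3). Shared: x=3 y=7 z=3. PCs: A@2 B@0 C@1
Step 4: thread C executes C2 (y = 2). Shared: x=3 y=2 z=3. PCs: A@2 B@0 C@2
Step 5: thread A executes A3 (y = z). Shared: x=3 y=3 z=3. PCs: A@3 B@0 C@2
Step 6: thread B executes B1 (y = z). Shared: x=3 y=3 z=3. PCs: A@3 B@1 C@2
Step 7: thread B executes B2 (y = z). Shared: x=3 y=3 z=3. PCs: A@3 B@2 C@2
Step 8: thread B executes B3 (y = z). Shared: x=3 y=3 z=3. PCs: A@3 B@3 C@2
Step 9: thread A executes A4 (y = x + 3). Shared: x=3 y=6 z=3. PCs: A@4 B@3 C@2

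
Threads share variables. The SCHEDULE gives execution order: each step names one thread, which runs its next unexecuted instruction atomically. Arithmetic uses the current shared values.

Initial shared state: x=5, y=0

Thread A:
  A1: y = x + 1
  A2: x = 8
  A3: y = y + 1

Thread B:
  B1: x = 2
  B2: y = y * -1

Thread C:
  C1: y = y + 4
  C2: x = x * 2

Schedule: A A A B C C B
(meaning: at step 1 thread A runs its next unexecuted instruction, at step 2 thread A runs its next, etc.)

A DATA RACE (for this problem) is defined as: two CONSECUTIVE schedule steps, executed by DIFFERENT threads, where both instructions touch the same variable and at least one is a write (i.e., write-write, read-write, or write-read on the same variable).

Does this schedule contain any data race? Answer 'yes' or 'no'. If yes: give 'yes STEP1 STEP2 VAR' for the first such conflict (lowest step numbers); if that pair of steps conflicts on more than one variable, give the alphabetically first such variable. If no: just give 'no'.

Steps 1,2: same thread (A). No race.
Steps 2,3: same thread (A). No race.
Steps 3,4: A(r=y,w=y) vs B(r=-,w=x). No conflict.
Steps 4,5: B(r=-,w=x) vs C(r=y,w=y). No conflict.
Steps 5,6: same thread (C). No race.
Steps 6,7: C(r=x,w=x) vs B(r=y,w=y). No conflict.

Answer: no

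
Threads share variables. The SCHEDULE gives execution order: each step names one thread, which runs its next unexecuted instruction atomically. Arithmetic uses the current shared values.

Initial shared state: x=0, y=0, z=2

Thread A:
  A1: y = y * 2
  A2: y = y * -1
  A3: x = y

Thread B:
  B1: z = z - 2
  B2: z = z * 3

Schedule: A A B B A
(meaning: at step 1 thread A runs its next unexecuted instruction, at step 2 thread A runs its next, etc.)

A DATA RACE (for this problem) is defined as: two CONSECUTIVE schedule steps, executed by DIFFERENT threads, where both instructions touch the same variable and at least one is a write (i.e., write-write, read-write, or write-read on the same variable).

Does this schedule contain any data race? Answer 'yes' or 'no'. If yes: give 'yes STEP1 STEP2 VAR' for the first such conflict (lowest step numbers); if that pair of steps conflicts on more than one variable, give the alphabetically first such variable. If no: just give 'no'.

Steps 1,2: same thread (A). No race.
Steps 2,3: A(r=y,w=y) vs B(r=z,w=z). No conflict.
Steps 3,4: same thread (B). No race.
Steps 4,5: B(r=z,w=z) vs A(r=y,w=x). No conflict.

Answer: no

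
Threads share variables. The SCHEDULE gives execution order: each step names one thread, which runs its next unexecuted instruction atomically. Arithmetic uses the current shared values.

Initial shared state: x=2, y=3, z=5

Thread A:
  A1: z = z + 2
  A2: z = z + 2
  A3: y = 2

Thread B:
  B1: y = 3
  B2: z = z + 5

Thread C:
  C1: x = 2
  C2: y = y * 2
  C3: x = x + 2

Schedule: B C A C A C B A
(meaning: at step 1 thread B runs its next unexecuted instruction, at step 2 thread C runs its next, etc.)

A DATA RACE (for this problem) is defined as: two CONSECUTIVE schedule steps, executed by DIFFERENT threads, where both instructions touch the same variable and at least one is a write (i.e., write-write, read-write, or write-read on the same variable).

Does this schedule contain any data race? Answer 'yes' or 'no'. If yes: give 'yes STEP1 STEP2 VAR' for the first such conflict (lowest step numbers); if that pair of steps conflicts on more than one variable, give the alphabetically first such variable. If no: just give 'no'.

Steps 1,2: B(r=-,w=y) vs C(r=-,w=x). No conflict.
Steps 2,3: C(r=-,w=x) vs A(r=z,w=z). No conflict.
Steps 3,4: A(r=z,w=z) vs C(r=y,w=y). No conflict.
Steps 4,5: C(r=y,w=y) vs A(r=z,w=z). No conflict.
Steps 5,6: A(r=z,w=z) vs C(r=x,w=x). No conflict.
Steps 6,7: C(r=x,w=x) vs B(r=z,w=z). No conflict.
Steps 7,8: B(r=z,w=z) vs A(r=-,w=y). No conflict.

Answer: no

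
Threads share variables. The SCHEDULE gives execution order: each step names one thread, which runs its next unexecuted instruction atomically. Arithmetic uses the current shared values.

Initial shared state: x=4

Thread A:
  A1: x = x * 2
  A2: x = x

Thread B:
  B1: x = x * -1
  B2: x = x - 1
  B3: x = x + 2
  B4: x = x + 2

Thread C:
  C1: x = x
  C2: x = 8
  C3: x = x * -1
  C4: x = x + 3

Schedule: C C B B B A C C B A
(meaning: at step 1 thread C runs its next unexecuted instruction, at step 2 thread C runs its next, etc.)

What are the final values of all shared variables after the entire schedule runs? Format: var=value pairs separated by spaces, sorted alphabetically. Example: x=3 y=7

Step 1: thread C executes C1 (x = x). Shared: x=4. PCs: A@0 B@0 C@1
Step 2: thread C executes C2 (x = 8). Shared: x=8. PCs: A@0 B@0 C@2
Step 3: thread B executes B1 (x = x * -1). Shared: x=-8. PCs: A@0 B@1 C@2
Step 4: thread B executes B2 (x = x - 1). Shared: x=-9. PCs: A@0 B@2 C@2
Step 5: thread B executes B3 (x = x + 2). Shared: x=-7. PCs: A@0 B@3 C@2
Step 6: thread A executes A1 (x = x * 2). Shared: x=-14. PCs: A@1 B@3 C@2
Step 7: thread C executes C3 (x = x * -1). Shared: x=14. PCs: A@1 B@3 C@3
Step 8: thread C executes C4 (x = x + 3). Shared: x=17. PCs: A@1 B@3 C@4
Step 9: thread B executes B4 (x = x + 2). Shared: x=19. PCs: A@1 B@4 C@4
Step 10: thread A executes A2 (x = x). Shared: x=19. PCs: A@2 B@4 C@4

Answer: x=19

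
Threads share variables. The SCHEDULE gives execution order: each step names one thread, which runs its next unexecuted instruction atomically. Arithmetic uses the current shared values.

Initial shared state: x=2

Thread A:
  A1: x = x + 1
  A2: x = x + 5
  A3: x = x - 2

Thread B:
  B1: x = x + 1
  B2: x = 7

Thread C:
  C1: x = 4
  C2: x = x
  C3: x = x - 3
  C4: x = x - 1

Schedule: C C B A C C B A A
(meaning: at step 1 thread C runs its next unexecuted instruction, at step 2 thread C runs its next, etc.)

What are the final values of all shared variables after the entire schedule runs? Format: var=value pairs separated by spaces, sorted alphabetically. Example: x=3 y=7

Step 1: thread C executes C1 (x = 4). Shared: x=4. PCs: A@0 B@0 C@1
Step 2: thread C executes C2 (x = x). Shared: x=4. PCs: A@0 B@0 C@2
Step 3: thread B executes B1 (x = x + 1). Shared: x=5. PCs: A@0 B@1 C@2
Step 4: thread A executes A1 (x = x + 1). Shared: x=6. PCs: A@1 B@1 C@2
Step 5: thread C executes C3 (x = x - 3). Shared: x=3. PCs: A@1 B@1 C@3
Step 6: thread C executes C4 (x = x - 1). Shared: x=2. PCs: A@1 B@1 C@4
Step 7: thread B executes B2 (x = 7). Shared: x=7. PCs: A@1 B@2 C@4
Step 8: thread A executes A2 (x = x + 5). Shared: x=12. PCs: A@2 B@2 C@4
Step 9: thread A executes A3 (x = x - 2). Shared: x=10. PCs: A@3 B@2 C@4

Answer: x=10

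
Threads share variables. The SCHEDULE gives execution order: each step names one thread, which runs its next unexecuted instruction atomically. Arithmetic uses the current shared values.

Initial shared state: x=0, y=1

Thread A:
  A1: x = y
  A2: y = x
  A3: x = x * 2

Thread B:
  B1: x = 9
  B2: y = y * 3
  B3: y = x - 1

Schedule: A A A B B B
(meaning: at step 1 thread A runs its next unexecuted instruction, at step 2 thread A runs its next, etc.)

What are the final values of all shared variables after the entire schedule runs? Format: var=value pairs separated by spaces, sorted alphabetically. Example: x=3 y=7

Step 1: thread A executes A1 (x = y). Shared: x=1 y=1. PCs: A@1 B@0
Step 2: thread A executes A2 (y = x). Shared: x=1 y=1. PCs: A@2 B@0
Step 3: thread A executes A3 (x = x * 2). Shared: x=2 y=1. PCs: A@3 B@0
Step 4: thread B executes B1 (x = 9). Shared: x=9 y=1. PCs: A@3 B@1
Step 5: thread B executes B2 (y = y * 3). Shared: x=9 y=3. PCs: A@3 B@2
Step 6: thread B executes B3 (y = x - 1). Shared: x=9 y=8. PCs: A@3 B@3

Answer: x=9 y=8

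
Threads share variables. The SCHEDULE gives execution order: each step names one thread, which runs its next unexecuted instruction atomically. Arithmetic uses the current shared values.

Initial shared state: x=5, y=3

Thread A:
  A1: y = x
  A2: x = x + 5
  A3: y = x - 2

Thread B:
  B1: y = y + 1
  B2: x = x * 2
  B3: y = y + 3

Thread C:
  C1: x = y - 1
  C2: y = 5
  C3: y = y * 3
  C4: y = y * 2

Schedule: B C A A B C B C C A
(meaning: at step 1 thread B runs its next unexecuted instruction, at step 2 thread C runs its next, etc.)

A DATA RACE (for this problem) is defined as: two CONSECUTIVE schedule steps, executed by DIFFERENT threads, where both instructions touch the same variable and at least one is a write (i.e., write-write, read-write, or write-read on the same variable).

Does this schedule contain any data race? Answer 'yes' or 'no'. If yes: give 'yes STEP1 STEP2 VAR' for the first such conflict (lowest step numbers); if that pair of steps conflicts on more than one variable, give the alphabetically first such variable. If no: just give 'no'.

Steps 1,2: B(y = y + 1) vs C(x = y - 1). RACE on y (W-R).
Steps 2,3: C(x = y - 1) vs A(y = x). RACE on x (W-R), y (R-W). Multiple vars; alphabetically first is x.
Steps 3,4: same thread (A). No race.
Steps 4,5: A(x = x + 5) vs B(x = x * 2). RACE on x (W-W).
Steps 5,6: B(r=x,w=x) vs C(r=-,w=y). No conflict.
Steps 6,7: C(y = 5) vs B(y = y + 3). RACE on y (W-W).
Steps 7,8: B(y = y + 3) vs C(y = y * 3). RACE on y (W-W).
Steps 8,9: same thread (C). No race.
Steps 9,10: C(y = y * 2) vs A(y = x - 2). RACE on y (W-W).
First conflict at steps 1,2.

Answer: yes 1 2 y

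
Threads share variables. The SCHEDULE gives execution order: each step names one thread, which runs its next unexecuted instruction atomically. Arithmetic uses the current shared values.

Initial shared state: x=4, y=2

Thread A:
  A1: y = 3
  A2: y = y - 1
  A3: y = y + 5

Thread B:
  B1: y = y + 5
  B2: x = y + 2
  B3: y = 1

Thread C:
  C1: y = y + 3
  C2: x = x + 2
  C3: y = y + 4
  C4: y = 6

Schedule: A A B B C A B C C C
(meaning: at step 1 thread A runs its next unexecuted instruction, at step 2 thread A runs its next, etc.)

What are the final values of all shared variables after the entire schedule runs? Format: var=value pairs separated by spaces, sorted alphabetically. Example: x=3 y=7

Step 1: thread A executes A1 (y = 3). Shared: x=4 y=3. PCs: A@1 B@0 C@0
Step 2: thread A executes A2 (y = y - 1). Shared: x=4 y=2. PCs: A@2 B@0 C@0
Step 3: thread B executes B1 (y = y + 5). Shared: x=4 y=7. PCs: A@2 B@1 C@0
Step 4: thread B executes B2 (x = y + 2). Shared: x=9 y=7. PCs: A@2 B@2 C@0
Step 5: thread C executes C1 (y = y + 3). Shared: x=9 y=10. PCs: A@2 B@2 C@1
Step 6: thread A executes A3 (y = y + 5). Shared: x=9 y=15. PCs: A@3 B@2 C@1
Step 7: thread B executes B3 (y = 1). Shared: x=9 y=1. PCs: A@3 B@3 C@1
Step 8: thread C executes C2 (x = x + 2). Shared: x=11 y=1. PCs: A@3 B@3 C@2
Step 9: thread C executes C3 (y = y + 4). Shared: x=11 y=5. PCs: A@3 B@3 C@3
Step 10: thread C executes C4 (y = 6). Shared: x=11 y=6. PCs: A@3 B@3 C@4

Answer: x=11 y=6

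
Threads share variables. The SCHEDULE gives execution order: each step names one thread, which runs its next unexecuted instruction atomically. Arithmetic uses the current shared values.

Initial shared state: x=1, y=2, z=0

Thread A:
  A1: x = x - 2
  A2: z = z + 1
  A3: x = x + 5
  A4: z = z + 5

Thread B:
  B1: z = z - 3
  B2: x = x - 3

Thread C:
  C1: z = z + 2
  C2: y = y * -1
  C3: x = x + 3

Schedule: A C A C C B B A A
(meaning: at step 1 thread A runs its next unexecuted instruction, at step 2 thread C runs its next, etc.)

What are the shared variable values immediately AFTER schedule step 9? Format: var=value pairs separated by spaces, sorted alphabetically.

Answer: x=4 y=-2 z=5

Derivation:
Step 1: thread A executes A1 (x = x - 2). Shared: x=-1 y=2 z=0. PCs: A@1 B@0 C@0
Step 2: thread C executes C1 (z = z + 2). Shared: x=-1 y=2 z=2. PCs: A@1 B@0 C@1
Step 3: thread A executes A2 (z = z + 1). Shared: x=-1 y=2 z=3. PCs: A@2 B@0 C@1
Step 4: thread C executes C2 (y = y * -1). Shared: x=-1 y=-2 z=3. PCs: A@2 B@0 C@2
Step 5: thread C executes C3 (x = x + 3). Shared: x=2 y=-2 z=3. PCs: A@2 B@0 C@3
Step 6: thread B executes B1 (z = z - 3). Shared: x=2 y=-2 z=0. PCs: A@2 B@1 C@3
Step 7: thread B executes B2 (x = x - 3). Shared: x=-1 y=-2 z=0. PCs: A@2 B@2 C@3
Step 8: thread A executes A3 (x = x + 5). Shared: x=4 y=-2 z=0. PCs: A@3 B@2 C@3
Step 9: thread A executes A4 (z = z + 5). Shared: x=4 y=-2 z=5. PCs: A@4 B@2 C@3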